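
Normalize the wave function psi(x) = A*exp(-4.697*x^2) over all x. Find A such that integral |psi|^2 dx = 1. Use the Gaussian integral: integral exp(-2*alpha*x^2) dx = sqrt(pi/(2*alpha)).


integral |psi|^2 dx = A^2 * sqrt(pi/(2*alpha)) = 1
A^2 = sqrt(2*alpha/pi)
= sqrt(2 * 4.697 / pi)
= 1.72922
A = sqrt(1.72922)
= 1.315

1.315


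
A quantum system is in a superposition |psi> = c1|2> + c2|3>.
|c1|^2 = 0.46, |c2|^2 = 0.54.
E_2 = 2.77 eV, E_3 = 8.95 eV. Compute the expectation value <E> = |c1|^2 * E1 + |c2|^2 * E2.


<E> = |c1|^2 * E1 + |c2|^2 * E2
= 0.46 * 2.77 + 0.54 * 8.95
= 1.2742 + 4.833
= 6.1072 eV

6.1072


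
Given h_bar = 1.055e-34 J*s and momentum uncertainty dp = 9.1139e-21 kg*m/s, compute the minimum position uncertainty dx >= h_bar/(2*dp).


dx = h_bar / (2 * dp)
= 1.055e-34 / (2 * 9.1139e-21)
= 1.055e-34 / 1.8228e-20
= 5.7879e-15 m

5.7879e-15


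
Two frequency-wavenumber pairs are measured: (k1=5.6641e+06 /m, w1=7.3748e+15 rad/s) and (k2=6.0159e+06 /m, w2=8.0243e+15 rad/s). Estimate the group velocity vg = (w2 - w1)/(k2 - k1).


vg = (w2 - w1) / (k2 - k1)
= (8.0243e+15 - 7.3748e+15) / (6.0159e+06 - 5.6641e+06)
= 6.4950e+14 / 3.5180e+05
= 1.8462e+09 m/s

1.8462e+09


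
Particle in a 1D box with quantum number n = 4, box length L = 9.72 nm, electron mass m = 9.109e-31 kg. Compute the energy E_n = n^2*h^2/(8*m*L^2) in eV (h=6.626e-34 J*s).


E = n^2 * h^2 / (8 * m * L^2)
= 4^2 * (6.626e-34)^2 / (8 * 9.109e-31 * (9.72e-9)^2)
= 16 * 4.3904e-67 / (8 * 9.109e-31 * 9.4478e-17)
= 1.0203e-20 J
= 0.0637 eV

0.0637


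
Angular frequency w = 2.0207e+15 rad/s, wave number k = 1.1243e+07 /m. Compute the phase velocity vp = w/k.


vp = w / k
= 2.0207e+15 / 1.1243e+07
= 1.7973e+08 m/s

1.7973e+08


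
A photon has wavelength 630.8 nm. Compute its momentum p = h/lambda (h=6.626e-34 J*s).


p = h / lambda
= 6.626e-34 / (630.8e-9)
= 6.626e-34 / 6.3080e-07
= 1.0504e-27 kg*m/s

1.0504e-27


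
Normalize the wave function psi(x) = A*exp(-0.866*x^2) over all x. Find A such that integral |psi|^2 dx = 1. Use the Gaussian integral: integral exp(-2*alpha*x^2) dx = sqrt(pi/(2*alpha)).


integral |psi|^2 dx = A^2 * sqrt(pi/(2*alpha)) = 1
A^2 = sqrt(2*alpha/pi)
= sqrt(2 * 0.866 / pi)
= 0.742504
A = sqrt(0.742504)
= 0.8617

0.8617


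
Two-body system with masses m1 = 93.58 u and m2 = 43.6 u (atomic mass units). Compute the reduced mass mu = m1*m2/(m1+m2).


mu = m1 * m2 / (m1 + m2)
= 93.58 * 43.6 / (93.58 + 43.6)
= 4080.088 / 137.18
= 29.7426 u

29.7426


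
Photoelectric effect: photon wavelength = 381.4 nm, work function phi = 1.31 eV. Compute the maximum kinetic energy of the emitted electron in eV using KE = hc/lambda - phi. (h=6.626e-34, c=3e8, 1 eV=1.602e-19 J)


E_photon = hc / lambda
= (6.626e-34)(3e8) / (381.4e-9)
= 5.2119e-19 J
= 3.2533 eV
KE = E_photon - phi
= 3.2533 - 1.31
= 1.9433 eV

1.9433


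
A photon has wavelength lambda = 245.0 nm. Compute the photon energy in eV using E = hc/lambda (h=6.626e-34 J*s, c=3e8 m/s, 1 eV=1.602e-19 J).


E = hc / lambda
= (6.626e-34)(3e8) / (245.0e-9)
= 1.9878e-25 / 2.4500e-07
= 8.1135e-19 J
Converting to eV: 8.1135e-19 / 1.602e-19
= 5.0646 eV

5.0646


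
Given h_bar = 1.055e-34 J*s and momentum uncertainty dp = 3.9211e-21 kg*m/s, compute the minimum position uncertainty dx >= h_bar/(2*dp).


dx = h_bar / (2 * dp)
= 1.055e-34 / (2 * 3.9211e-21)
= 1.055e-34 / 7.8422e-21
= 1.3453e-14 m

1.3453e-14


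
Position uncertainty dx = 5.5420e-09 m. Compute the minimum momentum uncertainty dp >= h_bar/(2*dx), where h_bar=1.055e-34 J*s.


dp = h_bar / (2 * dx)
= 1.055e-34 / (2 * 5.5420e-09)
= 1.055e-34 / 1.1084e-08
= 9.5182e-27 kg*m/s

9.5182e-27


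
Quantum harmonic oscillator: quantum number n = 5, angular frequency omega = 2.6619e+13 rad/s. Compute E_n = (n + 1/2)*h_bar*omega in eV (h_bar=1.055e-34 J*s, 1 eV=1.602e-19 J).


E = (n + 1/2) * h_bar * omega
= (5 + 0.5) * 1.055e-34 * 2.6619e+13
= 5.5 * 2.8083e-21
= 1.5446e-20 J
= 0.0964 eV

0.0964


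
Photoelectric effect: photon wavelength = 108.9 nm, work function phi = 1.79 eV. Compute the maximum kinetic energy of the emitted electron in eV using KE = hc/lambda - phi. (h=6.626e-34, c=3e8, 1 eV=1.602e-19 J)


E_photon = hc / lambda
= (6.626e-34)(3e8) / (108.9e-9)
= 1.8253e-18 J
= 11.3942 eV
KE = E_photon - phi
= 11.3942 - 1.79
= 9.6042 eV

9.6042


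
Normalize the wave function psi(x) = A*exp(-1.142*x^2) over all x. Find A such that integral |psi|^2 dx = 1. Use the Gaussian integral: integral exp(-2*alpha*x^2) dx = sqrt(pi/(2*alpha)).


integral |psi|^2 dx = A^2 * sqrt(pi/(2*alpha)) = 1
A^2 = sqrt(2*alpha/pi)
= sqrt(2 * 1.142 / pi)
= 0.852655
A = sqrt(0.852655)
= 0.9234

0.9234


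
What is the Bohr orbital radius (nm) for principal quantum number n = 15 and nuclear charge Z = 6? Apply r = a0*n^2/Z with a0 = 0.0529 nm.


r = a0 * n^2 / Z
= 0.0529 * 15^2 / 6
= 0.0529 * 225 / 6
= 1.9837 nm

1.9837


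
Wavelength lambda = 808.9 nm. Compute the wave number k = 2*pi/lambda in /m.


k = 2 * pi / lambda
= 6.2832 / (808.9e-9)
= 6.2832 / 8.0890e-07
= 7.7676e+06 /m

7.7676e+06


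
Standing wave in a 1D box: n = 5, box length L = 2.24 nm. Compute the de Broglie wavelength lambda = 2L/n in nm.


lambda = 2L / n
= 2 * 2.24 / 5
= 4.48 / 5
= 0.896 nm

0.896


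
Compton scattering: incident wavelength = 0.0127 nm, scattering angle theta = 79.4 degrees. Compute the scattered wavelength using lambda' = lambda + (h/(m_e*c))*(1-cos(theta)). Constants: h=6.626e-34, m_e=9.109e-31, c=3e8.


Compton wavelength: h/(m_e*c) = 2.4247e-12 m
d_lambda = 2.4247e-12 * (1 - cos(79.4 deg))
= 2.4247e-12 * 0.816049
= 1.9787e-12 m = 0.001979 nm
lambda' = 0.0127 + 0.001979
= 0.014679 nm

0.014679


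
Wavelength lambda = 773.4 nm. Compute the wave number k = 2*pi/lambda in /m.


k = 2 * pi / lambda
= 6.2832 / (773.4e-9)
= 6.2832 / 7.7340e-07
= 8.1241e+06 /m

8.1241e+06


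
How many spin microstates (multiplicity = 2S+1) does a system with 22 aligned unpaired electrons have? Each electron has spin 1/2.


Total spin S = N * (1/2) = 22 * 0.5 = 11.0
Spin multiplicity = 2S + 1
= 2 * 11.0 + 1
= 23

23


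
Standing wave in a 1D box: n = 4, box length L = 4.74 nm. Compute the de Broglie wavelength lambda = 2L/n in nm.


lambda = 2L / n
= 2 * 4.74 / 4
= 9.48 / 4
= 2.37 nm

2.37


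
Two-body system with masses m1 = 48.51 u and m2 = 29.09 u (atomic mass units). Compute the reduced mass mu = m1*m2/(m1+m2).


mu = m1 * m2 / (m1 + m2)
= 48.51 * 29.09 / (48.51 + 29.09)
= 1411.1559 / 77.6
= 18.185 u

18.185


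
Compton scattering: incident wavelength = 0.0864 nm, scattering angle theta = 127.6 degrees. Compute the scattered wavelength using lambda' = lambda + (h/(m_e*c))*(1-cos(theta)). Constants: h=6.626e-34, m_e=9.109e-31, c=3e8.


Compton wavelength: h/(m_e*c) = 2.4247e-12 m
d_lambda = 2.4247e-12 * (1 - cos(127.6 deg))
= 2.4247e-12 * 1.610145
= 3.9041e-12 m = 0.003904 nm
lambda' = 0.0864 + 0.003904
= 0.090304 nm

0.090304


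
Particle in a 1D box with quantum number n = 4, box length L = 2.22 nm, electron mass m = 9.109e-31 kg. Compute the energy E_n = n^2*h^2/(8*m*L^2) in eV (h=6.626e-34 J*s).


E = n^2 * h^2 / (8 * m * L^2)
= 4^2 * (6.626e-34)^2 / (8 * 9.109e-31 * (2.22e-9)^2)
= 16 * 4.3904e-67 / (8 * 9.109e-31 * 4.9284e-18)
= 1.9559e-19 J
= 1.2209 eV

1.2209


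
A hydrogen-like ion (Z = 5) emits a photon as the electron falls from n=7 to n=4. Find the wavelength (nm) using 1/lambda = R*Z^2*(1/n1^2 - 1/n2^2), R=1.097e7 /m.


1/lambda = R * Z^2 * (1/n1^2 - 1/n2^2)
= 1.097e7 * 5^2 * (1/4^2 - 1/7^2)
= 1.097e7 * 25 * (0.0625 - 0.020408)
= 1.1544e+07 /m
lambda = 1 / 1.1544e+07
= 86.6274 nm

86.6274


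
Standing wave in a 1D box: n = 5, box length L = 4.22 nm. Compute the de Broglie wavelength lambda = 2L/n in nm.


lambda = 2L / n
= 2 * 4.22 / 5
= 8.44 / 5
= 1.688 nm

1.688


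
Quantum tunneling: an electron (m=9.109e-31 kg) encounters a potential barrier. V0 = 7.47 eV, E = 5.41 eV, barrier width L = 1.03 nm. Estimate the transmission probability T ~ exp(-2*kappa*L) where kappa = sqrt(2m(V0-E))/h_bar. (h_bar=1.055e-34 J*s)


V0 - E = 2.06 eV = 3.3001e-19 J
kappa = sqrt(2 * m * (V0-E)) / h_bar
= sqrt(2 * 9.109e-31 * 3.3001e-19) / 1.055e-34
= 7.3496e+09 /m
2*kappa*L = 2 * 7.3496e+09 * 1.03e-9
= 15.1401
T = exp(-15.1401) = 2.659007e-07

2.659007e-07


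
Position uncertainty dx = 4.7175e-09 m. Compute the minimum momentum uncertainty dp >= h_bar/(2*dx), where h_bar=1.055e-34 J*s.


dp = h_bar / (2 * dx)
= 1.055e-34 / (2 * 4.7175e-09)
= 1.055e-34 / 9.4350e-09
= 1.1182e-26 kg*m/s

1.1182e-26


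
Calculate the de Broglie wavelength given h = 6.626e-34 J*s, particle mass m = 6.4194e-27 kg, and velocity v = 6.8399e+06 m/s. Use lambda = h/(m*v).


lambda = h / (m * v)
= 6.626e-34 / (6.4194e-27 * 6.8399e+06)
= 6.626e-34 / 4.3908e-20
= 1.5091e-14 m

1.5091e-14


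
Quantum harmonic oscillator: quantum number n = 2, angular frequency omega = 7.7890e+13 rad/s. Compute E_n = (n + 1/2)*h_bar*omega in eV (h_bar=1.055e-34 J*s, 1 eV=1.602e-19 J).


E = (n + 1/2) * h_bar * omega
= (2 + 0.5) * 1.055e-34 * 7.7890e+13
= 2.5 * 8.2174e-21
= 2.0543e-20 J
= 0.1282 eV

0.1282


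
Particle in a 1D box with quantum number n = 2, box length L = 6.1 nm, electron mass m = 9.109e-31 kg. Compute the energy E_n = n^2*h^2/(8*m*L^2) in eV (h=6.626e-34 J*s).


E = n^2 * h^2 / (8 * m * L^2)
= 2^2 * (6.626e-34)^2 / (8 * 9.109e-31 * (6.1e-9)^2)
= 4 * 4.3904e-67 / (8 * 9.109e-31 * 3.7210e-17)
= 6.4765e-21 J
= 0.0404 eV

0.0404


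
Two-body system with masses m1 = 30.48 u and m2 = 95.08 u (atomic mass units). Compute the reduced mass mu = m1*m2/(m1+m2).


mu = m1 * m2 / (m1 + m2)
= 30.48 * 95.08 / (30.48 + 95.08)
= 2898.0384 / 125.56
= 23.0809 u

23.0809


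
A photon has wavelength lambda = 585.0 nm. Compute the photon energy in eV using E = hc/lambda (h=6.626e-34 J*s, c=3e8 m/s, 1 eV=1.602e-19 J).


E = hc / lambda
= (6.626e-34)(3e8) / (585.0e-9)
= 1.9878e-25 / 5.8500e-07
= 3.3979e-19 J
Converting to eV: 3.3979e-19 / 1.602e-19
= 2.1211 eV

2.1211


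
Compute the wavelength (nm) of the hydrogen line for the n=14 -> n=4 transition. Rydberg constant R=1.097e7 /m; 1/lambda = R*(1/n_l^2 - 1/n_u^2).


1/lambda = R * (1/n_l^2 - 1/n_u^2)
= 1.097e7 * (1/4^2 - 1/14^2)
= 1.097e7 * (0.0625 - 0.005102)
= 1.097e7 * 0.057398
= 6.2966e+05 /m
lambda = 1 / 6.2966e+05 = 1588.1698 nm

1588.1698


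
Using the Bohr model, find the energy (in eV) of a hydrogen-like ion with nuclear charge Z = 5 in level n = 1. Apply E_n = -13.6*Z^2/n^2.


E_n = -13.6 * Z^2 / n^2
= -13.6 * 5^2 / 1^2
= -13.6 * 25 / 1
= -340.0 eV

-340.0


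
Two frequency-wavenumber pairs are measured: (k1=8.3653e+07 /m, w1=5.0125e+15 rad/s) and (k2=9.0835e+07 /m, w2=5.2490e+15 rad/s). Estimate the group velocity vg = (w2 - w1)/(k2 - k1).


vg = (w2 - w1) / (k2 - k1)
= (5.2490e+15 - 5.0125e+15) / (9.0835e+07 - 8.3653e+07)
= 2.3650e+14 / 7.1820e+06
= 3.2930e+07 m/s

3.2930e+07


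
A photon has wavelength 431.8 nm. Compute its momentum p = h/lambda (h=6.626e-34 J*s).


p = h / lambda
= 6.626e-34 / (431.8e-9)
= 6.626e-34 / 4.3180e-07
= 1.5345e-27 kg*m/s

1.5345e-27


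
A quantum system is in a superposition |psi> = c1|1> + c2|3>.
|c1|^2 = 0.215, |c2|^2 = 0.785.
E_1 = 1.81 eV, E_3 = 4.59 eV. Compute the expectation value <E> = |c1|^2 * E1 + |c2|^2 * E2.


<E> = |c1|^2 * E1 + |c2|^2 * E2
= 0.215 * 1.81 + 0.785 * 4.59
= 0.3891 + 3.6031
= 3.9923 eV

3.9923


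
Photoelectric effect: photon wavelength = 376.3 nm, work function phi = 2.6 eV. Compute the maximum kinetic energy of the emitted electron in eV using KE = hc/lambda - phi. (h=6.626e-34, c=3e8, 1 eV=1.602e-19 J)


E_photon = hc / lambda
= (6.626e-34)(3e8) / (376.3e-9)
= 5.2825e-19 J
= 3.2974 eV
KE = E_photon - phi
= 3.2974 - 2.6
= 0.6974 eV

0.6974


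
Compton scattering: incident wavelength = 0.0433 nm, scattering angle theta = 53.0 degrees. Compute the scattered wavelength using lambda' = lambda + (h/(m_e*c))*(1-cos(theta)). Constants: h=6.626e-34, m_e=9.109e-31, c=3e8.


Compton wavelength: h/(m_e*c) = 2.4247e-12 m
d_lambda = 2.4247e-12 * (1 - cos(53.0 deg))
= 2.4247e-12 * 0.398185
= 9.6548e-13 m = 0.000965 nm
lambda' = 0.0433 + 0.000965
= 0.044265 nm

0.044265


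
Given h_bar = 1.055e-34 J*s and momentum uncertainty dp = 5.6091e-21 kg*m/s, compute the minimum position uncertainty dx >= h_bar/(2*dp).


dx = h_bar / (2 * dp)
= 1.055e-34 / (2 * 5.6091e-21)
= 1.055e-34 / 1.1218e-20
= 9.4044e-15 m

9.4044e-15


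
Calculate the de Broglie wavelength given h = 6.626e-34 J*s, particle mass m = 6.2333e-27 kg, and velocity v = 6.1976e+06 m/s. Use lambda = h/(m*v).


lambda = h / (m * v)
= 6.626e-34 / (6.2333e-27 * 6.1976e+06)
= 6.626e-34 / 3.8632e-20
= 1.7152e-14 m

1.7152e-14


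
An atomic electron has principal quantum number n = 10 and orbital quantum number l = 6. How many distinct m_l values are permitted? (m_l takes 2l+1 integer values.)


m_l ranges from -l to +l in integer steps
So m_l goes from -6 to +6
Count = 2l + 1 = 2*6 + 1
= 13

13


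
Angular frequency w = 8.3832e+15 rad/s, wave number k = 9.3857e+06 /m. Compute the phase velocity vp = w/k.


vp = w / k
= 8.3832e+15 / 9.3857e+06
= 8.9319e+08 m/s

8.9319e+08


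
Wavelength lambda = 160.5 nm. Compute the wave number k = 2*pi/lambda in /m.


k = 2 * pi / lambda
= 6.2832 / (160.5e-9)
= 6.2832 / 1.6050e-07
= 3.9148e+07 /m

3.9148e+07


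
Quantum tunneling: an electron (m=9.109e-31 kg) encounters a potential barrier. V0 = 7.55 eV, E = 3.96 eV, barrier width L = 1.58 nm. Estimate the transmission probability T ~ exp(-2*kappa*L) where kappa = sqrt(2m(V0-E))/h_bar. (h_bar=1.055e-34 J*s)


V0 - E = 3.59 eV = 5.7512e-19 J
kappa = sqrt(2 * m * (V0-E)) / h_bar
= sqrt(2 * 9.109e-31 * 5.7512e-19) / 1.055e-34
= 9.7023e+09 /m
2*kappa*L = 2 * 9.7023e+09 * 1.58e-9
= 30.6594
T = exp(-30.6594) = 4.839471e-14

4.839471e-14


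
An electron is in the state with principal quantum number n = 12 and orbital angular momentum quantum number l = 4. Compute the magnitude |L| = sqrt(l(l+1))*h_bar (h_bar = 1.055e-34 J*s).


L = sqrt(l*(l+1)) * h_bar
= sqrt(4 * 5) * 1.055e-34
= sqrt(20) * 1.055e-34
= 4.4721 * 1.055e-34
= 4.7181e-34 J*s

4.7181e-34


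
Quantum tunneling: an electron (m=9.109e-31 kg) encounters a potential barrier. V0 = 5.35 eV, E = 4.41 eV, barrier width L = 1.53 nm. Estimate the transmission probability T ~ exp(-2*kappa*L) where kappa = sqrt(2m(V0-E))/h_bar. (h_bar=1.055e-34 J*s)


V0 - E = 0.94 eV = 1.5059e-19 J
kappa = sqrt(2 * m * (V0-E)) / h_bar
= sqrt(2 * 9.109e-31 * 1.5059e-19) / 1.055e-34
= 4.9647e+09 /m
2*kappa*L = 2 * 4.9647e+09 * 1.53e-9
= 15.192
T = exp(-15.192) = 2.524673e-07

2.524673e-07


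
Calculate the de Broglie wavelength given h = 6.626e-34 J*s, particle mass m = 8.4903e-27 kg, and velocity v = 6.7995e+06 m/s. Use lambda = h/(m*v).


lambda = h / (m * v)
= 6.626e-34 / (8.4903e-27 * 6.7995e+06)
= 6.626e-34 / 5.7730e-20
= 1.1478e-14 m

1.1478e-14


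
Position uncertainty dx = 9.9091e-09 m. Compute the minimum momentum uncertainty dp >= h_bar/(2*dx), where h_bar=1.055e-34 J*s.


dp = h_bar / (2 * dx)
= 1.055e-34 / (2 * 9.9091e-09)
= 1.055e-34 / 1.9818e-08
= 5.3234e-27 kg*m/s

5.3234e-27


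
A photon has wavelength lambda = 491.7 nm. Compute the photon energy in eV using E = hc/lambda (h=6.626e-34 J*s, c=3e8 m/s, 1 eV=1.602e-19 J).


E = hc / lambda
= (6.626e-34)(3e8) / (491.7e-9)
= 1.9878e-25 / 4.9170e-07
= 4.0427e-19 J
Converting to eV: 4.0427e-19 / 1.602e-19
= 2.5235 eV

2.5235


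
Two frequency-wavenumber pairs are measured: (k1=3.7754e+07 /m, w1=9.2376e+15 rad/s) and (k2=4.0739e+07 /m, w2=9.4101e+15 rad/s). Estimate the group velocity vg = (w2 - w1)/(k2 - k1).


vg = (w2 - w1) / (k2 - k1)
= (9.4101e+15 - 9.2376e+15) / (4.0739e+07 - 3.7754e+07)
= 1.7250e+14 / 2.9850e+06
= 5.7789e+07 m/s

5.7789e+07


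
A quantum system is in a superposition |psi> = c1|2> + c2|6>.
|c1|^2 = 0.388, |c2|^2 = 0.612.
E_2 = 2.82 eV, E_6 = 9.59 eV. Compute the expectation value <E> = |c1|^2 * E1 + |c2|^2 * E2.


<E> = |c1|^2 * E1 + |c2|^2 * E2
= 0.388 * 2.82 + 0.612 * 9.59
= 1.0942 + 5.8691
= 6.9632 eV

6.9632


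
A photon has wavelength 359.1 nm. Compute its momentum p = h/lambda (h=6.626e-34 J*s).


p = h / lambda
= 6.626e-34 / (359.1e-9)
= 6.626e-34 / 3.5910e-07
= 1.8452e-27 kg*m/s

1.8452e-27


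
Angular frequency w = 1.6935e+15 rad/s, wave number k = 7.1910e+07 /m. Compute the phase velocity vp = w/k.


vp = w / k
= 1.6935e+15 / 7.1910e+07
= 2.3550e+07 m/s

2.3550e+07


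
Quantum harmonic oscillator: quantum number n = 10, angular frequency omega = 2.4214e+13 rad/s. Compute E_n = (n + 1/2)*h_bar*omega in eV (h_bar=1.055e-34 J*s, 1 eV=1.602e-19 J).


E = (n + 1/2) * h_bar * omega
= (10 + 0.5) * 1.055e-34 * 2.4214e+13
= 10.5 * 2.5546e-21
= 2.6823e-20 J
= 0.1674 eV

0.1674


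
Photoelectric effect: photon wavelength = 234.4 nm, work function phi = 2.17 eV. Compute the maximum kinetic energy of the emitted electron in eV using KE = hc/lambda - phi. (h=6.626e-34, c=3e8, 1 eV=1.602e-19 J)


E_photon = hc / lambda
= (6.626e-34)(3e8) / (234.4e-9)
= 8.4804e-19 J
= 5.2936 eV
KE = E_photon - phi
= 5.2936 - 2.17
= 3.1236 eV

3.1236


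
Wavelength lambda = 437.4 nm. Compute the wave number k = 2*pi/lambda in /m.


k = 2 * pi / lambda
= 6.2832 / (437.4e-9)
= 6.2832 / 4.3740e-07
= 1.4365e+07 /m

1.4365e+07


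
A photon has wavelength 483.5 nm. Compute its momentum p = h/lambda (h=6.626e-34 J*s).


p = h / lambda
= 6.626e-34 / (483.5e-9)
= 6.626e-34 / 4.8350e-07
= 1.3704e-27 kg*m/s

1.3704e-27


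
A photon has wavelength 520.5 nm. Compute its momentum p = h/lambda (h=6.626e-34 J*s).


p = h / lambda
= 6.626e-34 / (520.5e-9)
= 6.626e-34 / 5.2050e-07
= 1.2730e-27 kg*m/s

1.2730e-27


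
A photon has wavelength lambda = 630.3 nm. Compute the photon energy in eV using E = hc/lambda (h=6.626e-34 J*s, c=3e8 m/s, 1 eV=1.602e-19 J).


E = hc / lambda
= (6.626e-34)(3e8) / (630.3e-9)
= 1.9878e-25 / 6.3030e-07
= 3.1537e-19 J
Converting to eV: 3.1537e-19 / 1.602e-19
= 1.9686 eV

1.9686


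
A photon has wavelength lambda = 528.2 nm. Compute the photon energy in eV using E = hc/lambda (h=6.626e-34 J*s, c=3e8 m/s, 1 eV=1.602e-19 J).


E = hc / lambda
= (6.626e-34)(3e8) / (528.2e-9)
= 1.9878e-25 / 5.2820e-07
= 3.7633e-19 J
Converting to eV: 3.7633e-19 / 1.602e-19
= 2.3492 eV

2.3492


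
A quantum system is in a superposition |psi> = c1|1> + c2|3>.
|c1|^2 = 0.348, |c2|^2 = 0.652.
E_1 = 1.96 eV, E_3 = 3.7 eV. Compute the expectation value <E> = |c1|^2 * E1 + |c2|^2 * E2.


<E> = |c1|^2 * E1 + |c2|^2 * E2
= 0.348 * 1.96 + 0.652 * 3.7
= 0.6821 + 2.4124
= 3.0945 eV

3.0945


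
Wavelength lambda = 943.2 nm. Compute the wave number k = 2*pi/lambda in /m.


k = 2 * pi / lambda
= 6.2832 / (943.2e-9)
= 6.2832 / 9.4320e-07
= 6.6616e+06 /m

6.6616e+06


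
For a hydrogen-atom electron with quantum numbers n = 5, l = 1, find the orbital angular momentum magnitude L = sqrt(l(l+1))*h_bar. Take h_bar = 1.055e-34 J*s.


L = sqrt(l*(l+1)) * h_bar
= sqrt(1 * 2) * 1.055e-34
= sqrt(2) * 1.055e-34
= 1.4142 * 1.055e-34
= 1.4920e-34 J*s

1.4920e-34


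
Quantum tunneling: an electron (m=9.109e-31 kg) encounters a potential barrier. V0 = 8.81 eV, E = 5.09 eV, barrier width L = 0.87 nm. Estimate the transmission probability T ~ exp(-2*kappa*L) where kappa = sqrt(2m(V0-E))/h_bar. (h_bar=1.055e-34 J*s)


V0 - E = 3.72 eV = 5.9594e-19 J
kappa = sqrt(2 * m * (V0-E)) / h_bar
= sqrt(2 * 9.109e-31 * 5.9594e-19) / 1.055e-34
= 9.8764e+09 /m
2*kappa*L = 2 * 9.8764e+09 * 0.87e-9
= 17.185
T = exp(-17.185) = 3.440675e-08

3.440675e-08


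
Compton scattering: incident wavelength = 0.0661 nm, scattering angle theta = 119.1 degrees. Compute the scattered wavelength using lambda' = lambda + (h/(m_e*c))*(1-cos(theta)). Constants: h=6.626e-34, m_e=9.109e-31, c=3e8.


Compton wavelength: h/(m_e*c) = 2.4247e-12 m
d_lambda = 2.4247e-12 * (1 - cos(119.1 deg))
= 2.4247e-12 * 1.486335
= 3.6039e-12 m = 0.003604 nm
lambda' = 0.0661 + 0.003604
= 0.069704 nm

0.069704


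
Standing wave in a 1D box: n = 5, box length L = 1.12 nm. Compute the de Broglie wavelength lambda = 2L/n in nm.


lambda = 2L / n
= 2 * 1.12 / 5
= 2.24 / 5
= 0.448 nm

0.448


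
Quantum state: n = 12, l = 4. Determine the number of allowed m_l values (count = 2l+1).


m_l ranges from -l to +l in integer steps
So m_l goes from -4 to +4
Count = 2l + 1 = 2*4 + 1
= 9

9


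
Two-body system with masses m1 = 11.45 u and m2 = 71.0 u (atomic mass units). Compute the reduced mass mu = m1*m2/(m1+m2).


mu = m1 * m2 / (m1 + m2)
= 11.45 * 71.0 / (11.45 + 71.0)
= 812.95 / 82.45
= 9.8599 u

9.8599


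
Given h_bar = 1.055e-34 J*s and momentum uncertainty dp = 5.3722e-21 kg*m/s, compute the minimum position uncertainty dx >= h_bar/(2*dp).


dx = h_bar / (2 * dp)
= 1.055e-34 / (2 * 5.3722e-21)
= 1.055e-34 / 1.0744e-20
= 9.8191e-15 m

9.8191e-15


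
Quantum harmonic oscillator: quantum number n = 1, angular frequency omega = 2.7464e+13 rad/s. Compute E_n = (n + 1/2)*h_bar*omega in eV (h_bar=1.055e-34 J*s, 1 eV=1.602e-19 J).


E = (n + 1/2) * h_bar * omega
= (1 + 0.5) * 1.055e-34 * 2.7464e+13
= 1.5 * 2.8975e-21
= 4.3462e-21 J
= 0.0271 eV

0.0271


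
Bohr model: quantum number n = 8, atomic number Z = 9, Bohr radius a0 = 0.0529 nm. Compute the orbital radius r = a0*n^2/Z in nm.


r = a0 * n^2 / Z
= 0.0529 * 8^2 / 9
= 0.0529 * 64 / 9
= 0.3762 nm

0.3762


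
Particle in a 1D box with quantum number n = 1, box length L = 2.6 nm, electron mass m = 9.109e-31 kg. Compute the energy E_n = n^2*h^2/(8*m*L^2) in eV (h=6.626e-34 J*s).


E = n^2 * h^2 / (8 * m * L^2)
= 1^2 * (6.626e-34)^2 / (8 * 9.109e-31 * (2.6e-9)^2)
= 1 * 4.3904e-67 / (8 * 9.109e-31 * 6.7600e-18)
= 8.9124e-21 J
= 0.0556 eV

0.0556


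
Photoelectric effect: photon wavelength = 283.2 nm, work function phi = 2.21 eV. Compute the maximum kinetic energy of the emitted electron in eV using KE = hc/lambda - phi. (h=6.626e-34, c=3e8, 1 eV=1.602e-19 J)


E_photon = hc / lambda
= (6.626e-34)(3e8) / (283.2e-9)
= 7.0191e-19 J
= 4.3814 eV
KE = E_photon - phi
= 4.3814 - 2.21
= 2.1714 eV

2.1714


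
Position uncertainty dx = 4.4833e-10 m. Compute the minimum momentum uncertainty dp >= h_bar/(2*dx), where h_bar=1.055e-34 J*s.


dp = h_bar / (2 * dx)
= 1.055e-34 / (2 * 4.4833e-10)
= 1.055e-34 / 8.9666e-10
= 1.1766e-25 kg*m/s

1.1766e-25


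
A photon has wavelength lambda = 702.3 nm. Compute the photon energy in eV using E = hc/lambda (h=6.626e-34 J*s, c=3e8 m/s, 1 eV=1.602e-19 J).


E = hc / lambda
= (6.626e-34)(3e8) / (702.3e-9)
= 1.9878e-25 / 7.0230e-07
= 2.8304e-19 J
Converting to eV: 2.8304e-19 / 1.602e-19
= 1.7668 eV

1.7668


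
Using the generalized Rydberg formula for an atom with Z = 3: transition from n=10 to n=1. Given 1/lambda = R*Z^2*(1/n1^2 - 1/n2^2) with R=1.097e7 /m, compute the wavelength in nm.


1/lambda = R * Z^2 * (1/n1^2 - 1/n2^2)
= 1.097e7 * 3^2 * (1/1^2 - 1/10^2)
= 1.097e7 * 9 * (1.0 - 0.01)
= 9.7743e+07 /m
lambda = 1 / 9.7743e+07
= 10.2309 nm

10.2309


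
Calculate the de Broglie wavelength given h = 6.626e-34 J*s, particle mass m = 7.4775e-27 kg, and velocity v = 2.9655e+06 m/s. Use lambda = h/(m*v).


lambda = h / (m * v)
= 6.626e-34 / (7.4775e-27 * 2.9655e+06)
= 6.626e-34 / 2.2175e-20
= 2.9881e-14 m

2.9881e-14


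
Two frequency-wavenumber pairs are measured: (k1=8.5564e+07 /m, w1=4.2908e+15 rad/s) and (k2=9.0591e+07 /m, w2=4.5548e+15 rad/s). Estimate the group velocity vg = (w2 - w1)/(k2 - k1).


vg = (w2 - w1) / (k2 - k1)
= (4.5548e+15 - 4.2908e+15) / (9.0591e+07 - 8.5564e+07)
= 2.6400e+14 / 5.0270e+06
= 5.2516e+07 m/s

5.2516e+07


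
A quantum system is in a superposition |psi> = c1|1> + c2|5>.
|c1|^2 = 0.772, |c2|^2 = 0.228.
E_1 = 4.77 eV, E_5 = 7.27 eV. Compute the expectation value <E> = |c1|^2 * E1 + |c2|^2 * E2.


<E> = |c1|^2 * E1 + |c2|^2 * E2
= 0.772 * 4.77 + 0.228 * 7.27
= 3.6824 + 1.6576
= 5.34 eV

5.34


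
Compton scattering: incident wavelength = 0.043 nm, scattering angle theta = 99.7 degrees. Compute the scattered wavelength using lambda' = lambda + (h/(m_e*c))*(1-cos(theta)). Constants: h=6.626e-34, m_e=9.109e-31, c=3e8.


Compton wavelength: h/(m_e*c) = 2.4247e-12 m
d_lambda = 2.4247e-12 * (1 - cos(99.7 deg))
= 2.4247e-12 * 1.168489
= 2.8332e-12 m = 0.002833 nm
lambda' = 0.043 + 0.002833
= 0.045833 nm

0.045833


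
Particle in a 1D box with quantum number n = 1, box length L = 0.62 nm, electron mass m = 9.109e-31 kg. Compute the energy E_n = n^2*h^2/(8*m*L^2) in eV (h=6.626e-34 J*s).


E = n^2 * h^2 / (8 * m * L^2)
= 1^2 * (6.626e-34)^2 / (8 * 9.109e-31 * (0.62e-9)^2)
= 1 * 4.3904e-67 / (8 * 9.109e-31 * 3.8440e-19)
= 1.5673e-19 J
= 0.9784 eV

0.9784


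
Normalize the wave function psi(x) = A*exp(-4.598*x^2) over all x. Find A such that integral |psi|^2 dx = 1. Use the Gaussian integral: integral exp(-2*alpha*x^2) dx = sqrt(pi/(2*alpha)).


integral |psi|^2 dx = A^2 * sqrt(pi/(2*alpha)) = 1
A^2 = sqrt(2*alpha/pi)
= sqrt(2 * 4.598 / pi)
= 1.7109
A = sqrt(1.7109)
= 1.308

1.308


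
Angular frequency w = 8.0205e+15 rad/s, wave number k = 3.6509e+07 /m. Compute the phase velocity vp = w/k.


vp = w / k
= 8.0205e+15 / 3.6509e+07
= 2.1969e+08 m/s

2.1969e+08


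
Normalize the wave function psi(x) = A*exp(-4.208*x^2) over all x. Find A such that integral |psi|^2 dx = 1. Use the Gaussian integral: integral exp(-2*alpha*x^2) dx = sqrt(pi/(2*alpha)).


integral |psi|^2 dx = A^2 * sqrt(pi/(2*alpha)) = 1
A^2 = sqrt(2*alpha/pi)
= sqrt(2 * 4.208 / pi)
= 1.636733
A = sqrt(1.636733)
= 1.2793

1.2793


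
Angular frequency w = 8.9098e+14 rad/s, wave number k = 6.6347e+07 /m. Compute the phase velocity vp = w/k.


vp = w / k
= 8.9098e+14 / 6.6347e+07
= 1.3429e+07 m/s

1.3429e+07


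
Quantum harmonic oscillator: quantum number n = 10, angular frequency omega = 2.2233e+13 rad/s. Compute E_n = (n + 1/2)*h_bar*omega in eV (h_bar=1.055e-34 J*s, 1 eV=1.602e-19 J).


E = (n + 1/2) * h_bar * omega
= (10 + 0.5) * 1.055e-34 * 2.2233e+13
= 10.5 * 2.3456e-21
= 2.4629e-20 J
= 0.1537 eV

0.1537


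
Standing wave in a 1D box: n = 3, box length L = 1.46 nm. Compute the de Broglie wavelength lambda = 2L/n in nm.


lambda = 2L / n
= 2 * 1.46 / 3
= 2.92 / 3
= 0.9733 nm

0.9733


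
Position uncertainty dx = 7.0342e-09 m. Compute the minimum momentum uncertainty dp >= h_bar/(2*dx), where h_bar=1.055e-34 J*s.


dp = h_bar / (2 * dx)
= 1.055e-34 / (2 * 7.0342e-09)
= 1.055e-34 / 1.4068e-08
= 7.4991e-27 kg*m/s

7.4991e-27


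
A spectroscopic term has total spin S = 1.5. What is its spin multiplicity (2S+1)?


Spin multiplicity = 2S + 1
= 2 * 1.5 + 1
= 3.0 + 1
= 4

4


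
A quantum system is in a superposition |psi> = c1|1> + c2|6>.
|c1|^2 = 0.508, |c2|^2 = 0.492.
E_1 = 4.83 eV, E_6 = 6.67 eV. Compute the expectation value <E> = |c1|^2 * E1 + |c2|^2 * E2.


<E> = |c1|^2 * E1 + |c2|^2 * E2
= 0.508 * 4.83 + 0.492 * 6.67
= 2.4536 + 3.2816
= 5.7353 eV

5.7353


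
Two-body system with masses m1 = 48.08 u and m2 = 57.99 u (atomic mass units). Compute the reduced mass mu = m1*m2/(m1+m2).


mu = m1 * m2 / (m1 + m2)
= 48.08 * 57.99 / (48.08 + 57.99)
= 2788.1592 / 106.07
= 26.286 u

26.286


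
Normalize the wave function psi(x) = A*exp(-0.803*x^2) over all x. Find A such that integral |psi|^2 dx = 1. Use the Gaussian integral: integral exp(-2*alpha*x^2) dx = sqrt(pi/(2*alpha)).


integral |psi|^2 dx = A^2 * sqrt(pi/(2*alpha)) = 1
A^2 = sqrt(2*alpha/pi)
= sqrt(2 * 0.803 / pi)
= 0.714986
A = sqrt(0.714986)
= 0.8456

0.8456


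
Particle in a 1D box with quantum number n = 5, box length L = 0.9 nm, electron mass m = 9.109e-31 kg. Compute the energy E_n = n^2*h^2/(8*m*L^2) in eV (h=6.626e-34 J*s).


E = n^2 * h^2 / (8 * m * L^2)
= 5^2 * (6.626e-34)^2 / (8 * 9.109e-31 * (0.9e-9)^2)
= 25 * 4.3904e-67 / (8 * 9.109e-31 * 8.1000e-19)
= 1.8595e-18 J
= 11.6074 eV

11.6074


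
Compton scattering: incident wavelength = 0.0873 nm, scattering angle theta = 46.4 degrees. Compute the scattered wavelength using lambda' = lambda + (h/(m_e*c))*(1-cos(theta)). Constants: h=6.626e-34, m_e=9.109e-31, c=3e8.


Compton wavelength: h/(m_e*c) = 2.4247e-12 m
d_lambda = 2.4247e-12 * (1 - cos(46.4 deg))
= 2.4247e-12 * 0.31038
= 7.5258e-13 m = 0.000753 nm
lambda' = 0.0873 + 0.000753
= 0.088053 nm

0.088053


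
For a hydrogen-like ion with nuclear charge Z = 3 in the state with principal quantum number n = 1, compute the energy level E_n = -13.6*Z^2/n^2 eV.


E_n = -13.6 * Z^2 / n^2
= -13.6 * 3^2 / 1^2
= -13.6 * 9 / 1
= -122.4 eV

-122.4


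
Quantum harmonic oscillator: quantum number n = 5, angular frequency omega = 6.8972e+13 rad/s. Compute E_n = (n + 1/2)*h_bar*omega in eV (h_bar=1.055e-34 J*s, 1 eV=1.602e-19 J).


E = (n + 1/2) * h_bar * omega
= (5 + 0.5) * 1.055e-34 * 6.8972e+13
= 5.5 * 7.2765e-21
= 4.0021e-20 J
= 0.2498 eV

0.2498


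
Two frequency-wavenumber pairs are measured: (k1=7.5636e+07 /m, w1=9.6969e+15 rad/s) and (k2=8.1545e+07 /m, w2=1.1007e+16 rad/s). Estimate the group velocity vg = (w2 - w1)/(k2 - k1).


vg = (w2 - w1) / (k2 - k1)
= (1.1007e+16 - 9.6969e+15) / (8.1545e+07 - 7.5636e+07)
= 1.3101e+15 / 5.9090e+06
= 2.2171e+08 m/s

2.2171e+08


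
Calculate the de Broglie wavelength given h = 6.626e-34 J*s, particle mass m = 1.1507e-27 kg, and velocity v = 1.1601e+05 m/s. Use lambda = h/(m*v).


lambda = h / (m * v)
= 6.626e-34 / (1.1507e-27 * 1.1601e+05)
= 6.626e-34 / 1.3349e-22
= 4.9636e-12 m

4.9636e-12


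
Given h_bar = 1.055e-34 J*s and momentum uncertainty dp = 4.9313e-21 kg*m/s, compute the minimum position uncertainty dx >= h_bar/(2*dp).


dx = h_bar / (2 * dp)
= 1.055e-34 / (2 * 4.9313e-21)
= 1.055e-34 / 9.8626e-21
= 1.0697e-14 m

1.0697e-14


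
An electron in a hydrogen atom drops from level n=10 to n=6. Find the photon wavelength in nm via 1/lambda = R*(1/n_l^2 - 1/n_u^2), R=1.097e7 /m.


1/lambda = R * (1/n_l^2 - 1/n_u^2)
= 1.097e7 * (1/6^2 - 1/10^2)
= 1.097e7 * (0.027778 - 0.01)
= 1.097e7 * 0.017778
= 1.9502e+05 /m
lambda = 1 / 1.9502e+05 = 5127.6208 nm

5127.6208


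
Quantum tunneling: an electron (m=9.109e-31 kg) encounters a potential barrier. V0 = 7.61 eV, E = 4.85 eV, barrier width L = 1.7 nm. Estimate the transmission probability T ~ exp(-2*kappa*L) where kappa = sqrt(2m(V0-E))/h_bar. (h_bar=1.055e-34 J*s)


V0 - E = 2.76 eV = 4.4215e-19 J
kappa = sqrt(2 * m * (V0-E)) / h_bar
= sqrt(2 * 9.109e-31 * 4.4215e-19) / 1.055e-34
= 8.5071e+09 /m
2*kappa*L = 2 * 8.5071e+09 * 1.7e-9
= 28.9243
T = exp(-28.9243) = 2.743743e-13

2.743743e-13


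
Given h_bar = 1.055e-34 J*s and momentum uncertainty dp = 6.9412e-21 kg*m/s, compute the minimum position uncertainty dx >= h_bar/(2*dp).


dx = h_bar / (2 * dp)
= 1.055e-34 / (2 * 6.9412e-21)
= 1.055e-34 / 1.3882e-20
= 7.5996e-15 m

7.5996e-15


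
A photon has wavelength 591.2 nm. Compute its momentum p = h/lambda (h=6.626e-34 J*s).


p = h / lambda
= 6.626e-34 / (591.2e-9)
= 6.626e-34 / 5.9120e-07
= 1.1208e-27 kg*m/s

1.1208e-27


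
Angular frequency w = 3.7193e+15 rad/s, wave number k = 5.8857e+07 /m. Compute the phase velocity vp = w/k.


vp = w / k
= 3.7193e+15 / 5.8857e+07
= 6.3192e+07 m/s

6.3192e+07


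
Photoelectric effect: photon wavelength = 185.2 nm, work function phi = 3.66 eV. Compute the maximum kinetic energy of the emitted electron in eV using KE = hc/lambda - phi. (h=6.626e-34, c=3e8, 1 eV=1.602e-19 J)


E_photon = hc / lambda
= (6.626e-34)(3e8) / (185.2e-9)
= 1.0733e-18 J
= 6.6999 eV
KE = E_photon - phi
= 6.6999 - 3.66
= 3.0399 eV

3.0399


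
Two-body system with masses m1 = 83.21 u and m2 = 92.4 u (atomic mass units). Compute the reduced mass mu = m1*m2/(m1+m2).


mu = m1 * m2 / (m1 + m2)
= 83.21 * 92.4 / (83.21 + 92.4)
= 7688.604 / 175.61
= 43.7823 u

43.7823


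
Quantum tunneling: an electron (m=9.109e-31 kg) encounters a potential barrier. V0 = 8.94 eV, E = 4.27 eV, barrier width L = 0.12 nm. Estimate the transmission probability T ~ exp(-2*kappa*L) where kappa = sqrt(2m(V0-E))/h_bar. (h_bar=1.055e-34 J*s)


V0 - E = 4.67 eV = 7.4813e-19 J
kappa = sqrt(2 * m * (V0-E)) / h_bar
= sqrt(2 * 9.109e-31 * 7.4813e-19) / 1.055e-34
= 1.1066e+10 /m
2*kappa*L = 2 * 1.1066e+10 * 0.12e-9
= 2.6558
T = exp(-2.6558) = 7.024114e-02

7.024114e-02


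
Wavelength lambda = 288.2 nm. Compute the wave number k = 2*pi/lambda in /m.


k = 2 * pi / lambda
= 6.2832 / (288.2e-9)
= 6.2832 / 2.8820e-07
= 2.1801e+07 /m

2.1801e+07


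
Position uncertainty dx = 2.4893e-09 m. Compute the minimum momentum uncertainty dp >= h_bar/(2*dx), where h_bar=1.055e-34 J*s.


dp = h_bar / (2 * dx)
= 1.055e-34 / (2 * 2.4893e-09)
= 1.055e-34 / 4.9786e-09
= 2.1191e-26 kg*m/s

2.1191e-26


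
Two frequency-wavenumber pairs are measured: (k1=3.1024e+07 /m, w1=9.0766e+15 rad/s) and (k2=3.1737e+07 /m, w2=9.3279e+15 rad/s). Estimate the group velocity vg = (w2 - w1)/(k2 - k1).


vg = (w2 - w1) / (k2 - k1)
= (9.3279e+15 - 9.0766e+15) / (3.1737e+07 - 3.1024e+07)
= 2.5130e+14 / 7.1300e+05
= 3.5245e+08 m/s

3.5245e+08


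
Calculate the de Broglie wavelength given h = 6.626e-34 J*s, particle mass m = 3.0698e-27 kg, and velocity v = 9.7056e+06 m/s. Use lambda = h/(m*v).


lambda = h / (m * v)
= 6.626e-34 / (3.0698e-27 * 9.7056e+06)
= 6.626e-34 / 2.9794e-20
= 2.2239e-14 m

2.2239e-14


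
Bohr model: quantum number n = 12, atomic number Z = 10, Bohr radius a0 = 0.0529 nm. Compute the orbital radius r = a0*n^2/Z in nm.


r = a0 * n^2 / Z
= 0.0529 * 12^2 / 10
= 0.0529 * 144 / 10
= 0.7618 nm

0.7618


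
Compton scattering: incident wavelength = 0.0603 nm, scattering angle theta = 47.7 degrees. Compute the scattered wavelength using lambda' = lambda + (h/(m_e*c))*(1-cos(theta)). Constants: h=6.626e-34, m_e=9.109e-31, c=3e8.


Compton wavelength: h/(m_e*c) = 2.4247e-12 m
d_lambda = 2.4247e-12 * (1 - cos(47.7 deg))
= 2.4247e-12 * 0.326987
= 7.9285e-13 m = 0.000793 nm
lambda' = 0.0603 + 0.000793
= 0.061093 nm

0.061093


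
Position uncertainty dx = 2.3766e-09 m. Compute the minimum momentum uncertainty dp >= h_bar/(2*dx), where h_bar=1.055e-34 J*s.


dp = h_bar / (2 * dx)
= 1.055e-34 / (2 * 2.3766e-09)
= 1.055e-34 / 4.7532e-09
= 2.2196e-26 kg*m/s

2.2196e-26


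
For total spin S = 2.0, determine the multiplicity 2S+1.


Spin multiplicity = 2S + 1
= 2 * 2.0 + 1
= 4.0 + 1
= 5

5


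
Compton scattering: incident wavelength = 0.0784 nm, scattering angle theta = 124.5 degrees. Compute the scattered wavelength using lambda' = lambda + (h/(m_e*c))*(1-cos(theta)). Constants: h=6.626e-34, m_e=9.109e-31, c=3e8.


Compton wavelength: h/(m_e*c) = 2.4247e-12 m
d_lambda = 2.4247e-12 * (1 - cos(124.5 deg))
= 2.4247e-12 * 1.566406
= 3.7981e-12 m = 0.003798 nm
lambda' = 0.0784 + 0.003798
= 0.082198 nm

0.082198


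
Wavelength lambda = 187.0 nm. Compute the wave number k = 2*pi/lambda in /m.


k = 2 * pi / lambda
= 6.2832 / (187.0e-9)
= 6.2832 / 1.8700e-07
= 3.3600e+07 /m

3.3600e+07


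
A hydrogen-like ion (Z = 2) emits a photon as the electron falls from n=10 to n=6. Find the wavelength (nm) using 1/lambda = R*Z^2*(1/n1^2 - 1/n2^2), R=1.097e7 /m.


1/lambda = R * Z^2 * (1/n1^2 - 1/n2^2)
= 1.097e7 * 2^2 * (1/6^2 - 1/10^2)
= 1.097e7 * 4 * (0.027778 - 0.01)
= 7.8009e+05 /m
lambda = 1 / 7.8009e+05
= 1281.9052 nm

1281.9052


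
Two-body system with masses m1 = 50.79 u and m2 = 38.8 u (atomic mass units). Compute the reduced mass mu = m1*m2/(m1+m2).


mu = m1 * m2 / (m1 + m2)
= 50.79 * 38.8 / (50.79 + 38.8)
= 1970.652 / 89.59
= 21.9963 u

21.9963


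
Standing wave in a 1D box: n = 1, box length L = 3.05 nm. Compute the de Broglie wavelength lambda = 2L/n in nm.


lambda = 2L / n
= 2 * 3.05 / 1
= 6.1 / 1
= 6.1 nm

6.1


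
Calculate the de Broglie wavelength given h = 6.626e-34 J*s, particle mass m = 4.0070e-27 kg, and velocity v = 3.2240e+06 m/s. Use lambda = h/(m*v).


lambda = h / (m * v)
= 6.626e-34 / (4.0070e-27 * 3.2240e+06)
= 6.626e-34 / 1.2919e-20
= 5.1291e-14 m

5.1291e-14


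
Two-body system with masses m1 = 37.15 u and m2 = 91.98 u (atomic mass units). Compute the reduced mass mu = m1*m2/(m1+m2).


mu = m1 * m2 / (m1 + m2)
= 37.15 * 91.98 / (37.15 + 91.98)
= 3417.057 / 129.13
= 26.4621 u

26.4621


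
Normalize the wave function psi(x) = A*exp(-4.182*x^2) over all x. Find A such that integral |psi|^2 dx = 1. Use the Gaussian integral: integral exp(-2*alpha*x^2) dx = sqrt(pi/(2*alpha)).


integral |psi|^2 dx = A^2 * sqrt(pi/(2*alpha)) = 1
A^2 = sqrt(2*alpha/pi)
= sqrt(2 * 4.182 / pi)
= 1.631669
A = sqrt(1.631669)
= 1.2774

1.2774


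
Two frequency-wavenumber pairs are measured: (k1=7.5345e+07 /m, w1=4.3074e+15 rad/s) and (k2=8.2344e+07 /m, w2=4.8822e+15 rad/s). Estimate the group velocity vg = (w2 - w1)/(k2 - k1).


vg = (w2 - w1) / (k2 - k1)
= (4.8822e+15 - 4.3074e+15) / (8.2344e+07 - 7.5345e+07)
= 5.7480e+14 / 6.9990e+06
= 8.2126e+07 m/s

8.2126e+07


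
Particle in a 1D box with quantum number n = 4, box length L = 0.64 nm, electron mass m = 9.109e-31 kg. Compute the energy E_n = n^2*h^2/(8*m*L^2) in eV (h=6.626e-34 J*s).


E = n^2 * h^2 / (8 * m * L^2)
= 4^2 * (6.626e-34)^2 / (8 * 9.109e-31 * (0.64e-9)^2)
= 16 * 4.3904e-67 / (8 * 9.109e-31 * 4.0960e-19)
= 2.3534e-18 J
= 14.6906 eV

14.6906


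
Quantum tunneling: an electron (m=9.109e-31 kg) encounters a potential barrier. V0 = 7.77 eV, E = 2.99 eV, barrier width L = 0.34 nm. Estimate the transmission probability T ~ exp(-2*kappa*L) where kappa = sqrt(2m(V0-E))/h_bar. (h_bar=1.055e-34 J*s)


V0 - E = 4.78 eV = 7.6576e-19 J
kappa = sqrt(2 * m * (V0-E)) / h_bar
= sqrt(2 * 9.109e-31 * 7.6576e-19) / 1.055e-34
= 1.1195e+10 /m
2*kappa*L = 2 * 1.1195e+10 * 0.34e-9
= 7.6129
T = exp(-7.6129) = 4.940208e-04

4.940208e-04


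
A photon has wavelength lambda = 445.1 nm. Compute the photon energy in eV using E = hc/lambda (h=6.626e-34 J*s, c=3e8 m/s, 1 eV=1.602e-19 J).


E = hc / lambda
= (6.626e-34)(3e8) / (445.1e-9)
= 1.9878e-25 / 4.4510e-07
= 4.4660e-19 J
Converting to eV: 4.4660e-19 / 1.602e-19
= 2.7877 eV

2.7877


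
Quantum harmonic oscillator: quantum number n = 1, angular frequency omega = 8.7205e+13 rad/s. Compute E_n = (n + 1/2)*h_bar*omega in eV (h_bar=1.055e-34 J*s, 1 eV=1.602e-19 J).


E = (n + 1/2) * h_bar * omega
= (1 + 0.5) * 1.055e-34 * 8.7205e+13
= 1.5 * 9.2001e-21
= 1.3800e-20 J
= 0.0861 eV

0.0861


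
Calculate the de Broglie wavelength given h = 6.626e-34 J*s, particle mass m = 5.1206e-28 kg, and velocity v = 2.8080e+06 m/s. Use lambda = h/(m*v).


lambda = h / (m * v)
= 6.626e-34 / (5.1206e-28 * 2.8080e+06)
= 6.626e-34 / 1.4379e-21
= 4.6082e-13 m

4.6082e-13


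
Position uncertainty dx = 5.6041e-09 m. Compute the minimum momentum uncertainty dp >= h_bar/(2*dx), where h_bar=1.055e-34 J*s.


dp = h_bar / (2 * dx)
= 1.055e-34 / (2 * 5.6041e-09)
= 1.055e-34 / 1.1208e-08
= 9.4128e-27 kg*m/s

9.4128e-27


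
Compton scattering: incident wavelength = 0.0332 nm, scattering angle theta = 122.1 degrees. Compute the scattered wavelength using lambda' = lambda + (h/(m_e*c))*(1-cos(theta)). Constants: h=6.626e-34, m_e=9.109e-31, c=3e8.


Compton wavelength: h/(m_e*c) = 2.4247e-12 m
d_lambda = 2.4247e-12 * (1 - cos(122.1 deg))
= 2.4247e-12 * 1.531399
= 3.7132e-12 m = 0.003713 nm
lambda' = 0.0332 + 0.003713
= 0.036913 nm

0.036913


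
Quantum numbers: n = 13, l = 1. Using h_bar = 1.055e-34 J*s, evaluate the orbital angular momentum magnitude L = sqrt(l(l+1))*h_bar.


L = sqrt(l*(l+1)) * h_bar
= sqrt(1 * 2) * 1.055e-34
= sqrt(2) * 1.055e-34
= 1.4142 * 1.055e-34
= 1.4920e-34 J*s

1.4920e-34


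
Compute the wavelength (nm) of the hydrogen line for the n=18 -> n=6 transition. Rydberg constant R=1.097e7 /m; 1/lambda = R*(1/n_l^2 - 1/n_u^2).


1/lambda = R * (1/n_l^2 - 1/n_u^2)
= 1.097e7 * (1/6^2 - 1/18^2)
= 1.097e7 * (0.027778 - 0.003086)
= 1.097e7 * 0.024691
= 2.7086e+05 /m
lambda = 1 / 2.7086e+05 = 3691.887 nm

3691.887
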